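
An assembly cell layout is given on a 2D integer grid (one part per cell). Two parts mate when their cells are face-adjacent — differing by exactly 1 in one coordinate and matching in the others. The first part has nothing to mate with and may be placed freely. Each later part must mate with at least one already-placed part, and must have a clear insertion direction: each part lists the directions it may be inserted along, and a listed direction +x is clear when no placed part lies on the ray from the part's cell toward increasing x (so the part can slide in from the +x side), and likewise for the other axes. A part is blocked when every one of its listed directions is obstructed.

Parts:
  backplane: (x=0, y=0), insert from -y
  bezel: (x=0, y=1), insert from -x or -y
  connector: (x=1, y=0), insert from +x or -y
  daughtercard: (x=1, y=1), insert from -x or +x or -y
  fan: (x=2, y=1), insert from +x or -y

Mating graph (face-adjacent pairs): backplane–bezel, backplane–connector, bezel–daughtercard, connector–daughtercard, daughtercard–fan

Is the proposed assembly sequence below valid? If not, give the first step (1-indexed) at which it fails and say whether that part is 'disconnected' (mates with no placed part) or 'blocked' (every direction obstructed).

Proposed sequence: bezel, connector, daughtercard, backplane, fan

1. bezel@(0, 1) [-x clear] — {bezel}
2. connector@(1, 0) — no placed neighbour ⇒ disconnected

Invalid at step 2 (disconnected)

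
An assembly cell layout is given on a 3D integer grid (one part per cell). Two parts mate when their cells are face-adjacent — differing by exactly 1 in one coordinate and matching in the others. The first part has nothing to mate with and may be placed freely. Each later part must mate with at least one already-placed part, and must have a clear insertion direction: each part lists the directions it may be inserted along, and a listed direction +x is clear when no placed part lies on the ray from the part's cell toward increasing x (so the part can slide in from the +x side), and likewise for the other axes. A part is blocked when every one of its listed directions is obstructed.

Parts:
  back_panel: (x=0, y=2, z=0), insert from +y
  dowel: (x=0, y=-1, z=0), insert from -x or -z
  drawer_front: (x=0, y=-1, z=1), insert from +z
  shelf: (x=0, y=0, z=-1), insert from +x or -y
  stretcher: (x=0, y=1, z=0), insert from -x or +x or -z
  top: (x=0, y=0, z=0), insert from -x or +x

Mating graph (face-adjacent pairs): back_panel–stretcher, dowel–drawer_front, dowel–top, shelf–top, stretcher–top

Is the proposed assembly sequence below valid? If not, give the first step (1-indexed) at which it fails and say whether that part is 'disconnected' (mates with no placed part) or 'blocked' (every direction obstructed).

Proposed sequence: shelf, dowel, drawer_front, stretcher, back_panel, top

Invalid at step 2 (disconnected)

1. shelf@(0, 0, -1) [+x clear] — {shelf}
2. dowel@(0, -1, 0) — no placed neighbour ⇒ disconnected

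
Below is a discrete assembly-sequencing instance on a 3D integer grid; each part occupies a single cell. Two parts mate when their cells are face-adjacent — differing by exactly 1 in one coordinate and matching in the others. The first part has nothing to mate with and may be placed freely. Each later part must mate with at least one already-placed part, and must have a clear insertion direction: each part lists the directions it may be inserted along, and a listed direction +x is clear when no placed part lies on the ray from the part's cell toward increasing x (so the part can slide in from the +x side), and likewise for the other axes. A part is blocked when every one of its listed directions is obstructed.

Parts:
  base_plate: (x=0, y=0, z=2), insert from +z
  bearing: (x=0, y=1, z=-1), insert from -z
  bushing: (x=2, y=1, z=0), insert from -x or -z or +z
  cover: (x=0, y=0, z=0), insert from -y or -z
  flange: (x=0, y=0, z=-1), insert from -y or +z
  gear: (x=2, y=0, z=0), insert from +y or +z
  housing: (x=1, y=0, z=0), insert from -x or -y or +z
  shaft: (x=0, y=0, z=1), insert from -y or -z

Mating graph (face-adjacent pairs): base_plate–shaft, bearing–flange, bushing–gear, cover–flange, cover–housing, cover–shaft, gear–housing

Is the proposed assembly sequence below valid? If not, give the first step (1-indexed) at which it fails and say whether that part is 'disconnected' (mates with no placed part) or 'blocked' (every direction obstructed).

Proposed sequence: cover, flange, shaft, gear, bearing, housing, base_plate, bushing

1. cover@(0, 0, 0) [-y clear] — {cover}
2. flange@(0, 0, -1) [-y clear] — {cover, flange}
3. shaft@(0, 0, 1) [-y clear] — {cover, flange, shaft}
4. gear@(2, 0, 0) — no placed neighbour ⇒ disconnected

Invalid at step 4 (disconnected)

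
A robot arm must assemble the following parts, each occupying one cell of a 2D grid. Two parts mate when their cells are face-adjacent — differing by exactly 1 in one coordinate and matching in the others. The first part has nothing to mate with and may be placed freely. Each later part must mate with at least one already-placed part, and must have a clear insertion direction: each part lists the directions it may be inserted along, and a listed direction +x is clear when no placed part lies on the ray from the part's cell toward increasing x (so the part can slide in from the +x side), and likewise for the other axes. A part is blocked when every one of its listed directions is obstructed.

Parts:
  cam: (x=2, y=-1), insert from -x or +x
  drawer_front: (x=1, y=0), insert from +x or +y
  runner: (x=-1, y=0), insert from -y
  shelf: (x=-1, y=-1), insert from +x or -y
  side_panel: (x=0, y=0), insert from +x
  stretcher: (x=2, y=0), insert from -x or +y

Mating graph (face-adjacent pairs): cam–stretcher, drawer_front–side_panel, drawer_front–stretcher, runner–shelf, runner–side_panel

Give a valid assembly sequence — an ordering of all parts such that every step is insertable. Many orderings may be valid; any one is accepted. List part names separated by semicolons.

runner; shelf; side_panel; drawer_front; stretcher; cam

1. runner@(-1, 0) [-y clear] — {runner}
2. shelf@(-1, -1) [+x clear] — {runner, shelf}
3. side_panel@(0, 0) [+x clear] — {runner, shelf, side_panel}
4. drawer_front@(1, 0) [+x clear] — {drawer_front, runner, shelf, side_panel}
5. stretcher@(2, 0) [+y clear] — {drawer_front, runner, shelf, side_panel, stretcher}
6. cam@(2, -1) [+x clear] — {cam, drawer_front, runner, shelf, side_panel, stretcher}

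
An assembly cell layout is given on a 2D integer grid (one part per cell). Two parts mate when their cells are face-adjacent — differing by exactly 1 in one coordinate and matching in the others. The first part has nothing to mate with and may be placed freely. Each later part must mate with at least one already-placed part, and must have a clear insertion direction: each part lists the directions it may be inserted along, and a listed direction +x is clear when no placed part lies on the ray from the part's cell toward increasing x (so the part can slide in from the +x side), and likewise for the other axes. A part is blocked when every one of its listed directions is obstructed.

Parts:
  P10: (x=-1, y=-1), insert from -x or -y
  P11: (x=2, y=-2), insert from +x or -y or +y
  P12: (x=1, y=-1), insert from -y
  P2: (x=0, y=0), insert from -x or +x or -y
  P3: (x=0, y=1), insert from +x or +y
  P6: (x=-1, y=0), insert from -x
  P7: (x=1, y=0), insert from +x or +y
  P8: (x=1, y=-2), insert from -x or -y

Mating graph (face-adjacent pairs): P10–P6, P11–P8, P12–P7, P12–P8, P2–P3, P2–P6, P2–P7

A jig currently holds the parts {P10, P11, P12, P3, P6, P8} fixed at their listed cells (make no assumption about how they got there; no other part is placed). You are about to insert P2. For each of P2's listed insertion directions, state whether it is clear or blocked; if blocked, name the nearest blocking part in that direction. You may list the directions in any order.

+x: clear; -x: blocked by P6; -y: clear

-x: nearest on ray is P6@(-1, 0) ⇒ blocked
+x: ray from P2(0, 0) has no placed part ⇒ clear
-y: ray from P2(0, 0) has no placed part ⇒ clear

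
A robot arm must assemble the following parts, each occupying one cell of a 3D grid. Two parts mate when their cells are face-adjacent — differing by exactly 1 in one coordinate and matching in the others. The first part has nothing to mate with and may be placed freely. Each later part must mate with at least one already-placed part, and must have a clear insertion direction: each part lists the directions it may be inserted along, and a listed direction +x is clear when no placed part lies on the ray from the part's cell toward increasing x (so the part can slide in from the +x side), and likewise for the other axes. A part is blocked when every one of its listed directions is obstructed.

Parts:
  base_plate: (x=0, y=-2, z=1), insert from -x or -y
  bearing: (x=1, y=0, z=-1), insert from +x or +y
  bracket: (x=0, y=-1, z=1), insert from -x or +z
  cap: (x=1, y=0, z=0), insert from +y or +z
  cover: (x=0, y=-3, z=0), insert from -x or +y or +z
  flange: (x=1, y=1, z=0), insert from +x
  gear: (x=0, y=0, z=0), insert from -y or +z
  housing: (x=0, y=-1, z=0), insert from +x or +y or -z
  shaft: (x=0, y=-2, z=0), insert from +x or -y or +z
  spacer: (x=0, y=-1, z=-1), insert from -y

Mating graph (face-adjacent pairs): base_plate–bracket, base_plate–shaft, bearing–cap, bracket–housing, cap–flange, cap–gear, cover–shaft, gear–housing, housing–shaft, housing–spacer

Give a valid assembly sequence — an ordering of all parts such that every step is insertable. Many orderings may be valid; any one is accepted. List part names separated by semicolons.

spacer; housing; shaft; base_plate; bracket; gear; cap; flange; bearing; cover

1. spacer@(0, -1, -1) [-y clear] — {spacer}
2. housing@(0, -1, 0) [+x clear] — {housing, spacer}
3. shaft@(0, -2, 0) [+x clear] — {housing, shaft, spacer}
4. base_plate@(0, -2, 1) [-x clear] — {base_plate, housing, shaft, spacer}
5. bracket@(0, -1, 1) [-x clear] — {base_plate, bracket, housing, shaft, spacer}
6. gear@(0, 0, 0) [+z clear] — {base_plate, bracket, gear, housing, shaft, spacer}
7. cap@(1, 0, 0) [+y clear] — {base_plate, bracket, cap, gear, housing, shaft, spacer}
8. flange@(1, 1, 0) [+x clear] — {base_plate, bracket, cap, flange, gear, housing, shaft, spacer}
9. bearing@(1, 0, -1) [+x clear] — {base_plate, bearing, bracket, cap, flange, gear, housing, shaft, spacer}
10. cover@(0, -3, 0) [-x clear] — {base_plate, bearing, bracket, cap, cover, flange, gear, housing, shaft, spacer}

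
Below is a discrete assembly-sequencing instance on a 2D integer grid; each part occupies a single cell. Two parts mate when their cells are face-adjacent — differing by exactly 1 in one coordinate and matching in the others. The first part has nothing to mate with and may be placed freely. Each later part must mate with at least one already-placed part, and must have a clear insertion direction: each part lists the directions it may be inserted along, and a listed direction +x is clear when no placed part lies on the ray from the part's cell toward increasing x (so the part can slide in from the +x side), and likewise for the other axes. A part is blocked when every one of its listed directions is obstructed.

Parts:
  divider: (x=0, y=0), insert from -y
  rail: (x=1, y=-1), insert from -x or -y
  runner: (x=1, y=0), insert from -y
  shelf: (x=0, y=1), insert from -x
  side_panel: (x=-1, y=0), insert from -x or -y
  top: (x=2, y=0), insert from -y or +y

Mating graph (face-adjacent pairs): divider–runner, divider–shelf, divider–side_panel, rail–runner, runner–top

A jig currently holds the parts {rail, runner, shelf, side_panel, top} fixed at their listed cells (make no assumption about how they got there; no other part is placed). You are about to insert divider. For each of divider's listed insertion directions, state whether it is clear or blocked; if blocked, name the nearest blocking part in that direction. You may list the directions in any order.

-y: clear

-y: ray from divider(0, 0) has no placed part ⇒ clear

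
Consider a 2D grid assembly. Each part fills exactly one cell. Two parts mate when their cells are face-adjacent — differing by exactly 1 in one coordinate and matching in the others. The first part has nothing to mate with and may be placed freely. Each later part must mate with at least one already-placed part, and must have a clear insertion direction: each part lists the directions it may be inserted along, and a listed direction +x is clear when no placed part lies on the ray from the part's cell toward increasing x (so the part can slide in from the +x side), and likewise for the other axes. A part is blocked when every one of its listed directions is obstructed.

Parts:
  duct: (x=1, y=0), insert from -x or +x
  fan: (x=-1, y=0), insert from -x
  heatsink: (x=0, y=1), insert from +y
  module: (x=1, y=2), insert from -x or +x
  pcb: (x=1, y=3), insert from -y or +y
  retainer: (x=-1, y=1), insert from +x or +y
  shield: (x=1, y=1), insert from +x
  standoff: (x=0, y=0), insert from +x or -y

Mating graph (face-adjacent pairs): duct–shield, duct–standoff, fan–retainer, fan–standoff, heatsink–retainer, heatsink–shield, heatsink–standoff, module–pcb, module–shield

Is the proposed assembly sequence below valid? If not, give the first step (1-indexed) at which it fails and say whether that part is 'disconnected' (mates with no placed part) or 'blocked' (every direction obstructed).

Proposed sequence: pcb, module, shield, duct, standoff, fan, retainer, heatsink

Valid

1. pcb@(1, 3) [-y clear] — {pcb}
2. module@(1, 2) [-x clear] — {module, pcb}
3. shield@(1, 1) [+x clear] — {module, pcb, shield}
4. duct@(1, 0) [-x clear] — {duct, module, pcb, shield}
5. standoff@(0, 0) [-y clear] — {duct, module, pcb, shield, standoff}
6. fan@(-1, 0) [-x clear] — {duct, fan, module, pcb, shield, standoff}
7. retainer@(-1, 1) [+y clear] — {duct, fan, module, pcb, retainer, shield, standoff}
8. heatsink@(0, 1) [+y clear] — {duct, fan, heatsink, module, pcb, retainer, shield, standoff}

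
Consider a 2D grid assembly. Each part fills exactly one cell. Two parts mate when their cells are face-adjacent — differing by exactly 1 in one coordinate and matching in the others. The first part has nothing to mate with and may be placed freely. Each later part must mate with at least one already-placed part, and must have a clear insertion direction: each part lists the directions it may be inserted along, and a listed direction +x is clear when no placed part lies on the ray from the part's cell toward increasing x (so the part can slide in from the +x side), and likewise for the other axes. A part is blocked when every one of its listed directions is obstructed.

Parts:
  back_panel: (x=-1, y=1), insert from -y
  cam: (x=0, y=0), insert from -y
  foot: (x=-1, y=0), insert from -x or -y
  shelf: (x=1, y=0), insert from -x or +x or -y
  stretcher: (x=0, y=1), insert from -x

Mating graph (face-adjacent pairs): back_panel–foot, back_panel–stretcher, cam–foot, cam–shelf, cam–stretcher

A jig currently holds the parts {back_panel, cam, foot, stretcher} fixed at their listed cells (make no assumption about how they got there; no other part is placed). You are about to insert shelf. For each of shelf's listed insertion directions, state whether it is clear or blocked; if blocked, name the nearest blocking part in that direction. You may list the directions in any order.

-x: nearest on ray is cam@(0, 0) ⇒ blocked
+x: ray from shelf(1, 0) has no placed part ⇒ clear
-y: ray from shelf(1, 0) has no placed part ⇒ clear

+x: clear; -x: blocked by cam; -y: clear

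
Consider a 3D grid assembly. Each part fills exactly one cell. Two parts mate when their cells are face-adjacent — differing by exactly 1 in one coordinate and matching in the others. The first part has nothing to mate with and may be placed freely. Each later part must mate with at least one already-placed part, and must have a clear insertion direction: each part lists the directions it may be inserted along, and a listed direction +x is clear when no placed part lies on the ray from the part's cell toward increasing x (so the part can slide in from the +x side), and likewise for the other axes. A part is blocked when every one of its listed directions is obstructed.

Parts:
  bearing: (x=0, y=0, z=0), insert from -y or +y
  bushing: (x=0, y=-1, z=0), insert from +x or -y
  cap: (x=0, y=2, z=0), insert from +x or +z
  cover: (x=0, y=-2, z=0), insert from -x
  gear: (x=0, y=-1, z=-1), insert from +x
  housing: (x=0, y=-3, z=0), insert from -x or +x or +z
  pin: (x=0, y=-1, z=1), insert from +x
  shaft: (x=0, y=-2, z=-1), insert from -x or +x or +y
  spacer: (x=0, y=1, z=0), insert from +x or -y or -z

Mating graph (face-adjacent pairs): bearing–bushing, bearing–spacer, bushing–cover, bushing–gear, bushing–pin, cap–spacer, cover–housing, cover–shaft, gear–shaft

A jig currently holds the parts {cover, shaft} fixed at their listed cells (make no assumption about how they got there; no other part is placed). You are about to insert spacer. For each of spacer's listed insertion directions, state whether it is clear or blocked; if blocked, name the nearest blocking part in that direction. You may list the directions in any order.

+x: clear; -y: blocked by cover; -z: clear

+x: ray from spacer(0, 1, 0) has no placed part ⇒ clear
-y: nearest on ray is cover@(0, -2, 0) ⇒ blocked
-z: ray from spacer(0, 1, 0) has no placed part ⇒ clear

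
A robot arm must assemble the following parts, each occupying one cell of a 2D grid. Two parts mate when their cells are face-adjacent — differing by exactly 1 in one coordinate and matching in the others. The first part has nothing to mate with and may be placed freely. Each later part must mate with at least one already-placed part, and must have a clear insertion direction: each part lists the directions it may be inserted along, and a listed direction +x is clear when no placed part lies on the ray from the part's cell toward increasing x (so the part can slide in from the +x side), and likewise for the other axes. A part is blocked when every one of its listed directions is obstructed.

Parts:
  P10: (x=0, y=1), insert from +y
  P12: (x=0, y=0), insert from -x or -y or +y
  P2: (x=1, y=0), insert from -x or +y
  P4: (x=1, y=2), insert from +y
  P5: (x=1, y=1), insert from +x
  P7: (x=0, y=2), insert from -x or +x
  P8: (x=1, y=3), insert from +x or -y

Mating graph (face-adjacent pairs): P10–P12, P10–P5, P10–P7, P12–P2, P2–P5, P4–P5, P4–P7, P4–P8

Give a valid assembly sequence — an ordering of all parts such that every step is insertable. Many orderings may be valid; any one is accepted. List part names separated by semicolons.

1. P12@(0, 0) [-x clear] — {P12}
2. P2@(1, 0) [+y clear] — {P12, P2}
3. P5@(1, 1) [+x clear] — {P12, P2, P5}
4. P10@(0, 1) [+y clear] — {P10, P12, P2, P5}
5. P7@(0, 2) [-x clear] — {P10, P12, P2, P5, P7}
6. P4@(1, 2) [+y clear] — {P10, P12, P2, P4, P5, P7}
7. P8@(1, 3) [+x clear] — {P10, P12, P2, P4, P5, P7, P8}

P12; P2; P5; P10; P7; P4; P8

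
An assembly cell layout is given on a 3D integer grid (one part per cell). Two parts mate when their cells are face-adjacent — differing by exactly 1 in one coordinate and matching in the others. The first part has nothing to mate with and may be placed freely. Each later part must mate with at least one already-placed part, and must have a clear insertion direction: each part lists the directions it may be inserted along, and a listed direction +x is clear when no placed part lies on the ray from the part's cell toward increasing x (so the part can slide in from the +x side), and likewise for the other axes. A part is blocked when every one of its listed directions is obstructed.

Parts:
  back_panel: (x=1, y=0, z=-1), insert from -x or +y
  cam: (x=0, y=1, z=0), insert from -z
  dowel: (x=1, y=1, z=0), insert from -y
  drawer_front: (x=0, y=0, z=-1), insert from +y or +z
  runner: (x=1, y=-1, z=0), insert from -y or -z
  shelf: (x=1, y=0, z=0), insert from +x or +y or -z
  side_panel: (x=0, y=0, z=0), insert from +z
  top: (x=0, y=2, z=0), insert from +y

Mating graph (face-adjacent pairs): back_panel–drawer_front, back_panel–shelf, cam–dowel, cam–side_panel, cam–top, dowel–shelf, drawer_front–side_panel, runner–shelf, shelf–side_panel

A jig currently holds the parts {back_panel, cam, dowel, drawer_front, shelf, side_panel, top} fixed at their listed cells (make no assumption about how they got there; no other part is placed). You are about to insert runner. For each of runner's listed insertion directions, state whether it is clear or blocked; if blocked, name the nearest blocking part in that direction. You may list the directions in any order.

-y: ray from runner(1, -1, 0) has no placed part ⇒ clear
-z: ray from runner(1, -1, 0) has no placed part ⇒ clear

-y: clear; -z: clear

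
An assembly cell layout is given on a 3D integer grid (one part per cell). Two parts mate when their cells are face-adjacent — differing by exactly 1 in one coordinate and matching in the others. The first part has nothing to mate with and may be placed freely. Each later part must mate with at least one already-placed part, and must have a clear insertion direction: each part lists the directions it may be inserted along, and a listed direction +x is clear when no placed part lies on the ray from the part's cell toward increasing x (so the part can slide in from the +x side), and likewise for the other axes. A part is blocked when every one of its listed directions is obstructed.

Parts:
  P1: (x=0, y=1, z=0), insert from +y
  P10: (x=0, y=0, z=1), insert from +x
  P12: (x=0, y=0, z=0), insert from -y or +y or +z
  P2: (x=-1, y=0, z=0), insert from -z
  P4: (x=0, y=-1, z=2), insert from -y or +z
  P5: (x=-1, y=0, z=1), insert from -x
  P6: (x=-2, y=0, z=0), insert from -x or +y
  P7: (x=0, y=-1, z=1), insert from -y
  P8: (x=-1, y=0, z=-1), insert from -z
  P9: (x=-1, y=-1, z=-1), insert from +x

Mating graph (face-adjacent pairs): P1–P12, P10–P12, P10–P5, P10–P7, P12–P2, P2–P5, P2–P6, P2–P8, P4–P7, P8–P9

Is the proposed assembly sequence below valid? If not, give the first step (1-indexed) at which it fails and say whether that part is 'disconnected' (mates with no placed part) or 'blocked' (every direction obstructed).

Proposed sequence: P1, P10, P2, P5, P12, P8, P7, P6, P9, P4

Invalid at step 2 (disconnected)

1. P1@(0, 1, 0) [+y clear] — {P1}
2. P10@(0, 0, 1) — no placed neighbour ⇒ disconnected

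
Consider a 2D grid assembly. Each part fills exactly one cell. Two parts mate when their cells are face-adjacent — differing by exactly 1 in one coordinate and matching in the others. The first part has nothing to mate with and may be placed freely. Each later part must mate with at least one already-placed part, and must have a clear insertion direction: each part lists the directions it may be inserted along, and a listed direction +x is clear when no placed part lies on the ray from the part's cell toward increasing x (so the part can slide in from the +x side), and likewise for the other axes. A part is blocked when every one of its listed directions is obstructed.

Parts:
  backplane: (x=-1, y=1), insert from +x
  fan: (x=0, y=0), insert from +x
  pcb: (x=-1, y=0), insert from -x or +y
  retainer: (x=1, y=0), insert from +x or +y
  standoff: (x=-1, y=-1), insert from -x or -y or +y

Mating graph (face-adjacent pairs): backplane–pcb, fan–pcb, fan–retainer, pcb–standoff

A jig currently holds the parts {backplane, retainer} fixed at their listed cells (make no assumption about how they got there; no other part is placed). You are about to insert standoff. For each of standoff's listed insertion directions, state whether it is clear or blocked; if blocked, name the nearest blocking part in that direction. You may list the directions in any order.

-x: ray from standoff(-1, -1) has no placed part ⇒ clear
-y: ray from standoff(-1, -1) has no placed part ⇒ clear
+y: nearest on ray is backplane@(-1, 1) ⇒ blocked

+y: blocked by backplane; -x: clear; -y: clear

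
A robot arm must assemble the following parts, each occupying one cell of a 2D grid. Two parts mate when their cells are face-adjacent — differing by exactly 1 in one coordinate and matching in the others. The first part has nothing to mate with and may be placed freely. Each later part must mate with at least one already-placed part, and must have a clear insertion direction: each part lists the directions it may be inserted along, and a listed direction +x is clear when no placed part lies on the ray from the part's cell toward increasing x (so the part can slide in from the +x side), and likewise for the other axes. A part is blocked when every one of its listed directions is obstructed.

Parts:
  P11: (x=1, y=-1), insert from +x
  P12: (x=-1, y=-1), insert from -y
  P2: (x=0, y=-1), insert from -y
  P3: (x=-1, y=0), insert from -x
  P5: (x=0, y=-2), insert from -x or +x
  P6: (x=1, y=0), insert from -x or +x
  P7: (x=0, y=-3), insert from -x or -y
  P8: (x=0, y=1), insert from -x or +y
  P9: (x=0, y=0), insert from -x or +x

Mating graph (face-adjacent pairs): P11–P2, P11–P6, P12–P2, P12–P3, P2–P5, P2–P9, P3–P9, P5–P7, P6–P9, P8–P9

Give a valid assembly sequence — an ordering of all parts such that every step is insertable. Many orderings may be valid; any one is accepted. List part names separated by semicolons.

P9; P2; P5; P8; P6; P7; P3; P12; P11

1. P9@(0, 0) [-x clear] — {P9}
2. P2@(0, -1) [-y clear] — {P2, P9}
3. P5@(0, -2) [-x clear] — {P2, P5, P9}
4. P8@(0, 1) [-x clear] — {P2, P5, P8, P9}
5. P6@(1, 0) [+x clear] — {P2, P5, P6, P8, P9}
6. P7@(0, -3) [-x clear] — {P2, P5, P6, P7, P8, P9}
7. P3@(-1, 0) [-x clear] — {P2, P3, P5, P6, P7, P8, P9}
8. P12@(-1, -1) [-y clear] — {P12, P2, P3, P5, P6, P7, P8, P9}
9. P11@(1, -1) [+x clear] — {P11, P12, P2, P3, P5, P6, P7, P8, P9}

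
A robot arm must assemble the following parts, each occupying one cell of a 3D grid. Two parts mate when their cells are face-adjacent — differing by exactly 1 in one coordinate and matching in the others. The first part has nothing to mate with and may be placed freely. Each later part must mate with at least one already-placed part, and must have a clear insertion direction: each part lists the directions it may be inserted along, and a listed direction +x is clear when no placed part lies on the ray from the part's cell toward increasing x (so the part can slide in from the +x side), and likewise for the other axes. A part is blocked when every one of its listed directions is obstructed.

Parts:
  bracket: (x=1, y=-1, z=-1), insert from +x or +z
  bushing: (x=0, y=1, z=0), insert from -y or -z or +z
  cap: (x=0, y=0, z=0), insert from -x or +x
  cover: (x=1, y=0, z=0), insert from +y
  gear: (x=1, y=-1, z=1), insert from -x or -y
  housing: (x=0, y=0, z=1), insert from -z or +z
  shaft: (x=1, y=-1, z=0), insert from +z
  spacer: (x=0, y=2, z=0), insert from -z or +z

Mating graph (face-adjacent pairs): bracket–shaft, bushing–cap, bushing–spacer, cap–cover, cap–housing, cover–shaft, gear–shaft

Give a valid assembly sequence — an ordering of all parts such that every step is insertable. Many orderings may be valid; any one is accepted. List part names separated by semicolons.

spacer; bushing; cap; housing; cover; shaft; bracket; gear

1. spacer@(0, 2, 0) [-z clear] — {spacer}
2. bushing@(0, 1, 0) [-y clear] — {bushing, spacer}
3. cap@(0, 0, 0) [-x clear] — {bushing, cap, spacer}
4. housing@(0, 0, 1) [+z clear] — {bushing, cap, housing, spacer}
5. cover@(1, 0, 0) [+y clear] — {bushing, cap, cover, housing, spacer}
6. shaft@(1, -1, 0) [+z clear] — {bushing, cap, cover, housing, shaft, spacer}
7. bracket@(1, -1, -1) [+x clear] — {bracket, bushing, cap, cover, housing, shaft, spacer}
8. gear@(1, -1, 1) [-x clear] — {bracket, bushing, cap, cover, gear, housing, shaft, spacer}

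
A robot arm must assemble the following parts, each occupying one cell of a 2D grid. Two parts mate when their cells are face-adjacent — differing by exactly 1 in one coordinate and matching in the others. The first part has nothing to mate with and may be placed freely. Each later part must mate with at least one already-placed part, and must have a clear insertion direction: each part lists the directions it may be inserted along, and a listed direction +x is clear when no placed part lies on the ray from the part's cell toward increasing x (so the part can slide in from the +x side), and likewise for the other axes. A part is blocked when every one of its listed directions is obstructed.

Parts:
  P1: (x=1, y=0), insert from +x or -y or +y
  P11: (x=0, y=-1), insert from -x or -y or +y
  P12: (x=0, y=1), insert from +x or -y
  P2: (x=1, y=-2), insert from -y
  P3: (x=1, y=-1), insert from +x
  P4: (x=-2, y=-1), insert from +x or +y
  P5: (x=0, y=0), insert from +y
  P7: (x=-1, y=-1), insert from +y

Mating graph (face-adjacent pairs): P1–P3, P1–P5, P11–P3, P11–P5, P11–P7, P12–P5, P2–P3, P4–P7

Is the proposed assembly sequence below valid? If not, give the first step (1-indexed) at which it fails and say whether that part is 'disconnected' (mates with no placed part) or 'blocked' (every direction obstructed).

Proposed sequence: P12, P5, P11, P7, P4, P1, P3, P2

Invalid at step 2 (blocked)

1. P12@(0, 1) [+x clear] — {P12}
2. P5@(0, 0) — +y all obstructed ⇒ blocked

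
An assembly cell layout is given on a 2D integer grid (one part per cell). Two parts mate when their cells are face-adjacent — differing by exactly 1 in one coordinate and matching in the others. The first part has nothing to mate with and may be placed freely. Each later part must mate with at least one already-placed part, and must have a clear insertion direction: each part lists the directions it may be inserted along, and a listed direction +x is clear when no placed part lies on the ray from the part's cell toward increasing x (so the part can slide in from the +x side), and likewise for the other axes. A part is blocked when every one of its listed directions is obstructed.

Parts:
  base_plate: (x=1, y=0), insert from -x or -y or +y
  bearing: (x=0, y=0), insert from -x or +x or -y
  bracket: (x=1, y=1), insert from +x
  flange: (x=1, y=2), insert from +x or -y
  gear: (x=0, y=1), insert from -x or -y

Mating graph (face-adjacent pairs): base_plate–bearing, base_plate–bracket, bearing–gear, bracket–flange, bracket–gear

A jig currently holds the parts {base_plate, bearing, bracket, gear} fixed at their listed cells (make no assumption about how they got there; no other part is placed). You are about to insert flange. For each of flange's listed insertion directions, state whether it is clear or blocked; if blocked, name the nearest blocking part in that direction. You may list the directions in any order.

+x: clear; -y: blocked by bracket

+x: ray from flange(1, 2) has no placed part ⇒ clear
-y: nearest on ray is bracket@(1, 1) ⇒ blocked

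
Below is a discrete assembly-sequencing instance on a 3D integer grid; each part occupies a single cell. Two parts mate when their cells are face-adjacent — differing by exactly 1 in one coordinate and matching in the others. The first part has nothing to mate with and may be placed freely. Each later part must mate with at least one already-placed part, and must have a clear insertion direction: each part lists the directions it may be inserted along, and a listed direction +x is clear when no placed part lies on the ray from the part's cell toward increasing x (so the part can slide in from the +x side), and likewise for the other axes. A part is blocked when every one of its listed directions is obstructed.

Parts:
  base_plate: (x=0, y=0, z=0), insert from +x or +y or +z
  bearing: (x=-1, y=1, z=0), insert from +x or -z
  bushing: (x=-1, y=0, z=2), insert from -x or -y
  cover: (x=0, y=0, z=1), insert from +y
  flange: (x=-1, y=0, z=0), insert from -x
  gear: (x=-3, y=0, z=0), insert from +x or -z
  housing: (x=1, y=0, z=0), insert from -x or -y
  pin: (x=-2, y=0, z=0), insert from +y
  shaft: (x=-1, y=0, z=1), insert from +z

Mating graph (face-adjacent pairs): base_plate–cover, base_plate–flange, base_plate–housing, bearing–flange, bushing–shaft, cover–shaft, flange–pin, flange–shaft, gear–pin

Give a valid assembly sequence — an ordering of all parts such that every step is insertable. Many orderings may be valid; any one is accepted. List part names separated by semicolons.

base_plate; cover; shaft; flange; pin; gear; housing; bearing; bushing

1. base_plate@(0, 0, 0) [+x clear] — {base_plate}
2. cover@(0, 0, 1) [+y clear] — {base_plate, cover}
3. shaft@(-1, 0, 1) [+z clear] — {base_plate, cover, shaft}
4. flange@(-1, 0, 0) [-x clear] — {base_plate, cover, flange, shaft}
5. pin@(-2, 0, 0) [+y clear] — {base_plate, cover, flange, pin, shaft}
6. gear@(-3, 0, 0) [-z clear] — {base_plate, cover, flange, gear, pin, shaft}
7. housing@(1, 0, 0) [-y clear] — {base_plate, cover, flange, gear, housing, pin, shaft}
8. bearing@(-1, 1, 0) [+x clear] — {base_plate, bearing, cover, flange, gear, housing, pin, shaft}
9. bushing@(-1, 0, 2) [-x clear] — {base_plate, bearing, bushing, cover, flange, gear, housing, pin, shaft}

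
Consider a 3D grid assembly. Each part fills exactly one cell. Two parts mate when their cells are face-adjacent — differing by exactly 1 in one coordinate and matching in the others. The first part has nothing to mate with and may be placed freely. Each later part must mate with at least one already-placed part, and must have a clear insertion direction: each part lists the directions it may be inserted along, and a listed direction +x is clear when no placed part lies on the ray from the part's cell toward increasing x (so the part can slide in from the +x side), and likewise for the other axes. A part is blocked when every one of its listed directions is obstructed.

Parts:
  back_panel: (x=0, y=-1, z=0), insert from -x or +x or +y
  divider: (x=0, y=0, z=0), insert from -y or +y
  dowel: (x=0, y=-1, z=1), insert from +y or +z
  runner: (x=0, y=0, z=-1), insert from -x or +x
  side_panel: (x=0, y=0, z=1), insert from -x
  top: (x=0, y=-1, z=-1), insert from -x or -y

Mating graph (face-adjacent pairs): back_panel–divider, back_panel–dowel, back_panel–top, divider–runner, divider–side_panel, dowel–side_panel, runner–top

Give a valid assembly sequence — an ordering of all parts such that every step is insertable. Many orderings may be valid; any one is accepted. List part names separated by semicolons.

side_panel; dowel; back_panel; top; runner; divider

1. side_panel@(0, 0, 1) [-x clear] — {side_panel}
2. dowel@(0, -1, 1) [+z clear] — {dowel, side_panel}
3. back_panel@(0, -1, 0) [-x clear] — {back_panel, dowel, side_panel}
4. top@(0, -1, -1) [-x clear] — {back_panel, dowel, side_panel, top}
5. runner@(0, 0, -1) [-x clear] — {back_panel, dowel, runner, side_panel, top}
6. divider@(0, 0, 0) [+y clear] — {back_panel, divider, dowel, runner, side_panel, top}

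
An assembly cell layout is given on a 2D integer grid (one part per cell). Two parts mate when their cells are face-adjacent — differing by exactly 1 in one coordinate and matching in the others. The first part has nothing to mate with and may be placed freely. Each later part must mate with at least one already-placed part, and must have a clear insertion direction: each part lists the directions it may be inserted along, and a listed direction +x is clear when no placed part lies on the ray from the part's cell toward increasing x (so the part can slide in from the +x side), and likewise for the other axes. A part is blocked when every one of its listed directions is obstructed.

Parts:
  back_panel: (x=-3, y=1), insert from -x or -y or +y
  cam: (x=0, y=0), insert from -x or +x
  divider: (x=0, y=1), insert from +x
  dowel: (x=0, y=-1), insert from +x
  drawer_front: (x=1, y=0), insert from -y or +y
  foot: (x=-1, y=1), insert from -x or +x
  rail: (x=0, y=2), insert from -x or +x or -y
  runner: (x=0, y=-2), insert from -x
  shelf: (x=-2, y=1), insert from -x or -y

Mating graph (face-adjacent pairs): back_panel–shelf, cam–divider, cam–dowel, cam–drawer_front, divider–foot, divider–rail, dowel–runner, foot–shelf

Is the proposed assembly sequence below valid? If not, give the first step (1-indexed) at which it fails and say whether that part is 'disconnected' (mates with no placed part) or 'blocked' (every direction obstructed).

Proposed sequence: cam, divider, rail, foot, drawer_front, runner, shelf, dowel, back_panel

Invalid at step 6 (disconnected)

1. cam@(0, 0) [-x clear] — {cam}
2. divider@(0, 1) [+x clear] — {cam, divider}
3. rail@(0, 2) [-x clear] — {cam, divider, rail}
4. foot@(-1, 1) [-x clear] — {cam, divider, foot, rail}
5. drawer_front@(1, 0) [-y clear] — {cam, divider, drawer_front, foot, rail}
6. runner@(0, -2) — no placed neighbour ⇒ disconnected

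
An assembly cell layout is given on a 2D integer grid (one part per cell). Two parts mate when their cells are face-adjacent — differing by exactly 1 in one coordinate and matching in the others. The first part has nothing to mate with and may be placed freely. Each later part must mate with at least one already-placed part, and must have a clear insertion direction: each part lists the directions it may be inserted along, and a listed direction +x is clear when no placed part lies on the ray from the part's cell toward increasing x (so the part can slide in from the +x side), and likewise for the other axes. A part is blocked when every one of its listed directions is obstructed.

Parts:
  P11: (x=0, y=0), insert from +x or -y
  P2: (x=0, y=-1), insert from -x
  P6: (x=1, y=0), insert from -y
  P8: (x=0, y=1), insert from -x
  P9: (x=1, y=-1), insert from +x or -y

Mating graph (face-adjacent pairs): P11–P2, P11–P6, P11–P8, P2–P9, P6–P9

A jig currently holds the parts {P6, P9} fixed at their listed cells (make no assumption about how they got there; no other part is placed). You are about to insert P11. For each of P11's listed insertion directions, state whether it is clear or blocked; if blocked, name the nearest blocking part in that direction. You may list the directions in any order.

+x: nearest on ray is P6@(1, 0) ⇒ blocked
-y: ray from P11(0, 0) has no placed part ⇒ clear

+x: blocked by P6; -y: clear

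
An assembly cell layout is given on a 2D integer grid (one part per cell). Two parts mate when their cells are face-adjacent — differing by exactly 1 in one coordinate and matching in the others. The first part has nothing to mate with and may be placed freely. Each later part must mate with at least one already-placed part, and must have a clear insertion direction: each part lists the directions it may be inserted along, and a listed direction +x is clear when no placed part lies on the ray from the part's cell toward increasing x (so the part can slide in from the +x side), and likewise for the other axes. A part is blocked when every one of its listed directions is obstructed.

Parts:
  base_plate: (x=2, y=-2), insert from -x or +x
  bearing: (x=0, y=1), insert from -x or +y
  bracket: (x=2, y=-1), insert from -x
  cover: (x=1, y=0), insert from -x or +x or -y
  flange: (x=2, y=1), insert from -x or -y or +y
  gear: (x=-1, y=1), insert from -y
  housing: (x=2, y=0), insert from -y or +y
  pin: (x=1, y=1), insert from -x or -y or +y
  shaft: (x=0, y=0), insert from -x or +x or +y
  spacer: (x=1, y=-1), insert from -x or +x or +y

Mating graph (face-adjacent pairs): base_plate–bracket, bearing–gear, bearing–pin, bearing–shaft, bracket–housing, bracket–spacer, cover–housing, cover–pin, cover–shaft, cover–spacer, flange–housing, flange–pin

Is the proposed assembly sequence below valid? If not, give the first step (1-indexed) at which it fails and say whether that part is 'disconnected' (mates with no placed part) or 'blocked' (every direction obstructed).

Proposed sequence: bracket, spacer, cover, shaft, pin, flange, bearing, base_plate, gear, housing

Invalid at step 10 (blocked)

1. bracket@(2, -1) [-x clear] — {bracket}
2. spacer@(1, -1) [-x clear] — {bracket, spacer}
3. cover@(1, 0) [-x clear] — {bracket, cover, spacer}
4. shaft@(0, 0) [-x clear] — {bracket, cover, shaft, spacer}
5. pin@(1, 1) [-x clear] — {bracket, cover, pin, shaft, spacer}
6. flange@(2, 1) [+y clear] — {bracket, cover, flange, pin, shaft, spacer}
7. bearing@(0, 1) [-x clear] — {bearing, bracket, cover, flange, pin, shaft, spacer}
8. base_plate@(2, -2) [-x clear] — {base_plate, bearing, bracket, cover, flange, pin, shaft, spacer}
9. gear@(-1, 1) [-y clear] — {base_plate, bearing, bracket, cover, flange, gear, pin, shaft, spacer}
10. housing@(2, 0) — -y/+y all obstructed ⇒ blocked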